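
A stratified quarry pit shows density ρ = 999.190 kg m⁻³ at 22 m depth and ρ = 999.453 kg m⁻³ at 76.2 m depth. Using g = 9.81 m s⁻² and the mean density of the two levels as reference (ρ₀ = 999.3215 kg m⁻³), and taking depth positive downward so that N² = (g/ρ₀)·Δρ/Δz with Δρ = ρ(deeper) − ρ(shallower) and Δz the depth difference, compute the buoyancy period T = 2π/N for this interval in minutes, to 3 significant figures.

15.2 min

Δρ = 999.453 − 999.190 = 0.263 kg m⁻³ over Δz = 76.2 − 22 = 54.2 m.
N² = (9.81/999.3215) × (0.263/54.2) = 4.7634 × 10⁻⁵ s⁻².
N = √(4.7634 × 10⁻⁵) = 6.9017 × 10⁻³ rad s⁻¹, so T = 2π/N = 910.38 s = 15.173 min ≈ 15.2 min.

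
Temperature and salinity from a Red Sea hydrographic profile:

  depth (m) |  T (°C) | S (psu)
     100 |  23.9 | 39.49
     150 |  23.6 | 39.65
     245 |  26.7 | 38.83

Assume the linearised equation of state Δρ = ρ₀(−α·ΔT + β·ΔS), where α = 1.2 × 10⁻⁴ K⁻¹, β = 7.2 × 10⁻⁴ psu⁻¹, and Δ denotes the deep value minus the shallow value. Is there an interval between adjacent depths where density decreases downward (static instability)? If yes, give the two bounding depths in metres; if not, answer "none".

Evaluate Δρ/ρ₀ = −αΔT + βΔS across each adjacent pair:
  100–150 m: −αΔT+βΔS = −(1.2 × 10⁻⁴)(-0.3)+(7.2 × 10⁻⁴)(+0.16) = 1.5 × 10⁻⁴ → stable
  150–245 m: −αΔT+βΔS = −(1.2 × 10⁻⁴)(+3.1)+(7.2 × 10⁻⁴)(-0.82) = -9.6 × 10⁻⁴ → UNSTABLE
The 150–245 m interval has Δρ < 0: lighter water underlies denser water.

150–245 m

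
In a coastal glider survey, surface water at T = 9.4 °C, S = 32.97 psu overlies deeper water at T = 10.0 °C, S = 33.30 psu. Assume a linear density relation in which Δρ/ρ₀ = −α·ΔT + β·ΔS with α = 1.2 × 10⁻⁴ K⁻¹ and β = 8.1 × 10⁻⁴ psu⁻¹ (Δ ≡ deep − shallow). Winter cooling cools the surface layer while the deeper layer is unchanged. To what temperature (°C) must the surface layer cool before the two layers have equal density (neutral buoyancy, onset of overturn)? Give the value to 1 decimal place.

Neutral buoyancy requires Δρ = 0, i.e. −α(T_deep − T_surf′) + β(S_deep − S_surf) = 0.
T_surf′ = T_deep − (β/α)·ΔS = 10.0 − (8.1 × 10⁻⁴/1.2 × 10⁻⁴)·(+0.33) = 7.773 °C.
Cooling required: 9.4 − (7.773) = 1.627 °C.

7.8 °C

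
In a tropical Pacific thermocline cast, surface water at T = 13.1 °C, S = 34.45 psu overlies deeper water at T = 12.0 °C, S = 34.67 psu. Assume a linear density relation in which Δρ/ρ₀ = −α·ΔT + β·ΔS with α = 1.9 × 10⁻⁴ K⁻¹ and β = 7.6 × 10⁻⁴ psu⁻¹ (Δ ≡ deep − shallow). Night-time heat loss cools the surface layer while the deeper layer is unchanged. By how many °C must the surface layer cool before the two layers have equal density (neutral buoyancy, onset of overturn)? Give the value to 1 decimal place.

2.0 °C

Neutral buoyancy requires Δρ = 0, i.e. −α(T_deep − T_surf′) + β(S_deep − S_surf) = 0.
T_surf′ = T_deep − (β/α)·ΔS = 12.0 − (7.6 × 10⁻⁴/1.9 × 10⁻⁴)·(+0.22) = 11.120 °C.
Cooling required: 13.1 − (11.120) = 1.980 °C.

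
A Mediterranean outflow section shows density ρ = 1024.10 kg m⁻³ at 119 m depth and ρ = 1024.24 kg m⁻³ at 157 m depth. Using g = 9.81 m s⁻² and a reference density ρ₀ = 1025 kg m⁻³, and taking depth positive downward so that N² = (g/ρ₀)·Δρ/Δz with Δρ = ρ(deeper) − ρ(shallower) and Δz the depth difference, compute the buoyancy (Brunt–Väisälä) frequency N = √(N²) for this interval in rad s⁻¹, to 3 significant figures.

5.94 × 10⁻³ rad s⁻¹

Δρ = 1024.24 − 1024.10 = 0.14 kg m⁻³ over Δz = 157 − 119 = 38 m.
N² = (9.81/1025) × (0.14/38) = 3.5261 × 10⁻⁵ s⁻².
N = √(3.5261 × 10⁻⁵) = 5.9381 × 10⁻³ rad s⁻¹ ≈ 5.94 × 10⁻³ rad s⁻¹.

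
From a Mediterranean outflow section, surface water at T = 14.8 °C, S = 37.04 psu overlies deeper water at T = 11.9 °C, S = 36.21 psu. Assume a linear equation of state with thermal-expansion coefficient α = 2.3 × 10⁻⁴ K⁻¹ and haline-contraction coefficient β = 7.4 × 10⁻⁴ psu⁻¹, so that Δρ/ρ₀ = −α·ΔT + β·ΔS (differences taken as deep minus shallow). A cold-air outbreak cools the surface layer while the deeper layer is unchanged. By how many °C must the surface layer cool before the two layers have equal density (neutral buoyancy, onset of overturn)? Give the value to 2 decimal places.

Neutral buoyancy requires Δρ = 0, i.e. −α(T_deep − T_surf′) + β(S_deep − S_surf) = 0.
T_surf′ = T_deep − (β/α)·ΔS = 11.9 − (7.4 × 10⁻⁴/2.3 × 10⁻⁴)·(-0.83) = 14.5704 °C.
Cooling required: 14.8 − (14.5704) = 0.2296 °C.

0.23 °C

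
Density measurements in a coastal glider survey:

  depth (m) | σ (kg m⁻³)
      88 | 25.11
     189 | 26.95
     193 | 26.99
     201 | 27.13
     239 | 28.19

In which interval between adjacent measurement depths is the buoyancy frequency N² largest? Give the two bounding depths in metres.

Compute the density gradient over each adjacent pair:
  88–189 m: Δρ/Δz = 1.84/101 = 0.018 kg m⁻⁴
  189–193 m: Δρ/Δz = 0.04/4 = 0.010 kg m⁻⁴
  193–201 m: Δρ/Δz = 0.14/8 = 0.018 kg m⁻⁴
  201–239 m: Δρ/Δz = 1.06/38 = 0.028 kg m⁻⁴
The largest gradient is in the 201–239 m interval — the pycnocline.

201–239 m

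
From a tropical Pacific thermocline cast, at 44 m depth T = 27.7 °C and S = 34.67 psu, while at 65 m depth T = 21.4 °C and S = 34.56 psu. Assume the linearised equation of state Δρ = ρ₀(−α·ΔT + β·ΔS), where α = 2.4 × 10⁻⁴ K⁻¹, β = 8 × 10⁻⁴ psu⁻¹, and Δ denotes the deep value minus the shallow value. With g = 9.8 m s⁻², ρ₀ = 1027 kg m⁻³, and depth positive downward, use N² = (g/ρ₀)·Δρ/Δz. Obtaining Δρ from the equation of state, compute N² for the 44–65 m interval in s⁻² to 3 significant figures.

6.65 × 10⁻⁴ s⁻²

ΔT = -6.3 K, ΔS = -0.11 psu (deep − shallow).
Δρ/ρ₀ = −αΔT + βΔS = 1.512 × 10⁻³ − 8.80 × 10⁻⁵ = 1.424 × 10⁻³, so Δρ ≈ 1.462 kg m⁻³.
N² = (g/ρ₀)·Δρ/Δz = g·(Δρ/ρ₀)/Δz = 9.8 × 1.424 × 10⁻³ / 21 = 6.6453 × 10⁻⁴ s⁻² ≈ 6.65 × 10⁻⁴ s⁻².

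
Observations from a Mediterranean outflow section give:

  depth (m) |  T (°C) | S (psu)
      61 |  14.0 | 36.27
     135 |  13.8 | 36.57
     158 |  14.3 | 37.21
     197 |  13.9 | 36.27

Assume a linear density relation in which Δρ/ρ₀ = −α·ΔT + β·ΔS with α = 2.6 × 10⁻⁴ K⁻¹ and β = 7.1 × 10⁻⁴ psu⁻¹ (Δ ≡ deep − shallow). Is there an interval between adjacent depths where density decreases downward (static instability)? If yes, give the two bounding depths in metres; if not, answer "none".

158–197 m

Evaluate Δρ/ρ₀ = −αΔT + βΔS across each adjacent pair:
  61–135 m: −αΔT+βΔS = −(2.6 × 10⁻⁴)(-0.2)+(7.1 × 10⁻⁴)(+0.30) = 2.6 × 10⁻⁴ → stable
  135–158 m: −αΔT+βΔS = −(2.6 × 10⁻⁴)(+0.5)+(7.1 × 10⁻⁴)(+0.64) = 3.2 × 10⁻⁴ → stable
  158–197 m: −αΔT+βΔS = −(2.6 × 10⁻⁴)(-0.4)+(7.1 × 10⁻⁴)(-0.94) = -5.6 × 10⁻⁴ → UNSTABLE
The 158–197 m interval has Δρ < 0: lighter water underlies denser water.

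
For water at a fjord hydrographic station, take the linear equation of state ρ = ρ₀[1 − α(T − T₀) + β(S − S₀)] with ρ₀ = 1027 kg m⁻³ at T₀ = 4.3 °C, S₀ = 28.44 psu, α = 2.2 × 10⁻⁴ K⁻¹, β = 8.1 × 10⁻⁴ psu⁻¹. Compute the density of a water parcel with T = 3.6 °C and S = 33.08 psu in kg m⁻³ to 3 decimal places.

1031.018 kg m⁻³

T − T₀ = -0.7 K, S − S₀ = +4.64 psu.
Bracket = 1 − α·(-0.7) + β·(+4.64) = 1 + (3.9124 × 10⁻³) = 1.0039124.
ρ = 1027 × 1.0039124 = 1031.018 kg m⁻³.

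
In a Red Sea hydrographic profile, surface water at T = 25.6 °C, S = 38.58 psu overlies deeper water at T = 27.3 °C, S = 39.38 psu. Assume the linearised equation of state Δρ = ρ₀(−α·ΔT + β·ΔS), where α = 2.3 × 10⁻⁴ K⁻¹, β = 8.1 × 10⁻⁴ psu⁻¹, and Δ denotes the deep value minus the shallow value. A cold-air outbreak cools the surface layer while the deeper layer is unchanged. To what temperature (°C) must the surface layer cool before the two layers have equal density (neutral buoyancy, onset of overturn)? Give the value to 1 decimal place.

Neutral buoyancy requires Δρ = 0, i.e. −α(T_deep − T_surf′) + β(S_deep − S_surf) = 0.
T_surf′ = T_deep − (β/α)·ΔS = 27.3 − (8.1 × 10⁻⁴/2.3 × 10⁻⁴)·(+0.80) = 24.483 °C.
Cooling required: 25.6 − (24.483) = 1.117 °C.

24.5 °C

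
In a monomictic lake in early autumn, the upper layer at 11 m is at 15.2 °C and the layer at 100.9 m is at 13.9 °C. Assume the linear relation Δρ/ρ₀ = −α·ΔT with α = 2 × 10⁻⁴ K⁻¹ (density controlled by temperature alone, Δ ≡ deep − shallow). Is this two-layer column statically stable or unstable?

stable

ΔT = 13.9 − 15.2 = -1.3 K, so Δρ/ρ₀ = −αΔT = 2.60 × 10⁻⁴.
Δρ/ρ₀ > 0, so Δρ > 0: deeper water is denser → statically stable.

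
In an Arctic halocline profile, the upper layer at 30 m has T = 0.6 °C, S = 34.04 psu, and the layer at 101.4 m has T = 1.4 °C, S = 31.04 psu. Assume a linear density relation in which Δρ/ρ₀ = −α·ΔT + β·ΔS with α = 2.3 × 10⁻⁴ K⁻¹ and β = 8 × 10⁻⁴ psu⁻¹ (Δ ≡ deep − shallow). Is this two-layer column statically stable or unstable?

unstable

ΔT = 1.4 − 0.6 = +0.8 K and ΔS = 31.04 − 34.04 = -3.00 psu (deep − shallow).
−αΔT = -1.84 × 10⁻⁴; βΔS = -2.40 × 10⁻³; sum Δρ/ρ₀ = -2.584 × 10⁻³.
Δρ/ρ₀ < 0, so Δρ < 0: deeper water is lighter → statically unstable; the column would overturn.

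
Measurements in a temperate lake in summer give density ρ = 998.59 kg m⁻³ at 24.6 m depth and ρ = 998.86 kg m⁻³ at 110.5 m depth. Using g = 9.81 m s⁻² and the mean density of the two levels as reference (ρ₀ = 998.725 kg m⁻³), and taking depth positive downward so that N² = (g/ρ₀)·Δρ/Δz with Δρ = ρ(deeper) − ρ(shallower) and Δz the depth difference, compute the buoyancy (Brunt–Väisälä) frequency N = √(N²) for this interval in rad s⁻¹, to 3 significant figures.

Δρ = 998.86 − 998.59 = 0.27 kg m⁻³ over Δz = 110.5 − 24.6 = 85.9 m.
N² = (9.81/998.725) × (0.27/85.9) = 3.0874 × 10⁻⁵ s⁻².
N = √(3.0874 × 10⁻⁵) = 5.5564 × 10⁻³ rad s⁻¹ ≈ 5.56 × 10⁻³ rad s⁻¹.
Since Δρ > 0 the layer is stably stratified.

5.56 × 10⁻³ rad s⁻¹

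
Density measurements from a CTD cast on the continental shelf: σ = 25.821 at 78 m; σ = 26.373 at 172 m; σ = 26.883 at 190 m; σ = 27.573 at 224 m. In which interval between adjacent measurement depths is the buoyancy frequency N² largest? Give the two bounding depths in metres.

Compute the density gradient over each adjacent pair:
  78–172 m: Δρ/Δz = 0.552/94 = 5.9 × 10⁻³ kg m⁻⁴
  172–190 m: Δρ/Δz = 0.510/18 = 0.028 kg m⁻⁴
  190–224 m: Δρ/Δz = 0.690/34 = 0.020 kg m⁻⁴
The largest gradient is in the 172–190 m interval — the pycnocline.

172–190 m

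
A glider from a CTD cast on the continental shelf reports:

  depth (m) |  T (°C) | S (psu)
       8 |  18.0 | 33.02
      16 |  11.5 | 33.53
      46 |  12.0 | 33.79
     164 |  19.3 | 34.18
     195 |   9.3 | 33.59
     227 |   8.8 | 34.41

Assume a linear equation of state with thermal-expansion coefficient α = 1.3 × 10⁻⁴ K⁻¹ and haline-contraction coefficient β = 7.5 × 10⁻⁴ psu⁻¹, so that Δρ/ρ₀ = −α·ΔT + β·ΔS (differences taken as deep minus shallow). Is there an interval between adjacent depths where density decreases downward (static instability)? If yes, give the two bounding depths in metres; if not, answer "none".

Evaluate Δρ/ρ₀ = −αΔT + βΔS across each adjacent pair:
  8–16 m: −αΔT+βΔS = −(1.3 × 10⁻⁴)(-6.5)+(7.5 × 10⁻⁴)(+0.51) = 1.2 × 10⁻³ → stable
  16–46 m: −αΔT+βΔS = −(1.3 × 10⁻⁴)(+0.5)+(7.5 × 10⁻⁴)(+0.26) = 1.3 × 10⁻⁴ → stable
  46–164 m: −αΔT+βΔS = −(1.3 × 10⁻⁴)(+7.3)+(7.5 × 10⁻⁴)(+0.39) = -6.6 × 10⁻⁴ → UNSTABLE
  164–195 m: −αΔT+βΔS = −(1.3 × 10⁻⁴)(-10.0)+(7.5 × 10⁻⁴)(-0.59) = 8.6 × 10⁻⁴ → stable
  195–227 m: −αΔT+βΔS = −(1.3 × 10⁻⁴)(-0.5)+(7.5 × 10⁻⁴)(+0.82) = 6.8 × 10⁻⁴ → stable
The 46–164 m interval has Δρ < 0: lighter water underlies denser water.

46–164 m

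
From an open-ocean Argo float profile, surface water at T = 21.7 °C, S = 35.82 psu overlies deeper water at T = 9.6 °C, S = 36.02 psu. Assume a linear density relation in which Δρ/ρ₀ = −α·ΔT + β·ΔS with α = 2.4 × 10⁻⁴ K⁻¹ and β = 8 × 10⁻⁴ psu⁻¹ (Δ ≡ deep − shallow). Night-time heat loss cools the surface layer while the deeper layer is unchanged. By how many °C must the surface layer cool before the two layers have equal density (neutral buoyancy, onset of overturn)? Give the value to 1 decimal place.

12.8 °C

Neutral buoyancy requires Δρ = 0, i.e. −α(T_deep − T_surf′) + β(S_deep − S_surf) = 0.
T_surf′ = T_deep − (β/α)·ΔS = 9.6 − (8 × 10⁻⁴/2.4 × 10⁻⁴)·(+0.20) = 8.933 °C.
Cooling required: 21.7 − (8.933) = 12.767 °C.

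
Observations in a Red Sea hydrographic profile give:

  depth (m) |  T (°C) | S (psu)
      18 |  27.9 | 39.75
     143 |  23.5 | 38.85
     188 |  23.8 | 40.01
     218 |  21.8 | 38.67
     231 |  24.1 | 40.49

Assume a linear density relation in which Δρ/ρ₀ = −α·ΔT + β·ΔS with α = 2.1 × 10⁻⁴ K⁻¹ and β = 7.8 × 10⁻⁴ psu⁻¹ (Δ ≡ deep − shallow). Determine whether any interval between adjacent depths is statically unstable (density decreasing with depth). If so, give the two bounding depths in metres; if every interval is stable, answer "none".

188–218 m

Evaluate Δρ/ρ₀ = −αΔT + βΔS across each adjacent pair:
  18–143 m: −αΔT+βΔS = −(2.1 × 10⁻⁴)(-4.4)+(7.8 × 10⁻⁴)(-0.90) = 2.2 × 10⁻⁴ → stable
  143–188 m: −αΔT+βΔS = −(2.1 × 10⁻⁴)(+0.3)+(7.8 × 10⁻⁴)(+1.16) = 8.4 × 10⁻⁴ → stable
  188–218 m: −αΔT+βΔS = −(2.1 × 10⁻⁴)(-2.0)+(7.8 × 10⁻⁴)(-1.34) = -6.3 × 10⁻⁴ → UNSTABLE
  218–231 m: −αΔT+βΔS = −(2.1 × 10⁻⁴)(+2.3)+(7.8 × 10⁻⁴)(+1.82) = 9.4 × 10⁻⁴ → stable
The 188–218 m interval has Δρ < 0: lighter water underlies denser water.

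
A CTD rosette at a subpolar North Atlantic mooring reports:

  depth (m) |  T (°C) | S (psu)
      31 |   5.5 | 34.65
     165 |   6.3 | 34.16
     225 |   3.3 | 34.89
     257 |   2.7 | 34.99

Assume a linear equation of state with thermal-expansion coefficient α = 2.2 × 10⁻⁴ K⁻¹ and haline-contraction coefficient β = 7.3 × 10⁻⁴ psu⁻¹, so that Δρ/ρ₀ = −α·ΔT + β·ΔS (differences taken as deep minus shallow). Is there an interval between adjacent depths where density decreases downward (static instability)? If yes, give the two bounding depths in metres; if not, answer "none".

Evaluate Δρ/ρ₀ = −αΔT + βΔS across each adjacent pair:
  31–165 m: −αΔT+βΔS = −(2.2 × 10⁻⁴)(+0.8)+(7.3 × 10⁻⁴)(-0.49) = -5.3 × 10⁻⁴ → UNSTABLE
  165–225 m: −αΔT+βΔS = −(2.2 × 10⁻⁴)(-3.0)+(7.3 × 10⁻⁴)(+0.73) = 1.2 × 10⁻³ → stable
  225–257 m: −αΔT+βΔS = −(2.2 × 10⁻⁴)(-0.6)+(7.3 × 10⁻⁴)(+0.10) = 2.0 × 10⁻⁴ → stable
The 31–165 m interval has Δρ < 0: lighter water underlies denser water.

31–165 m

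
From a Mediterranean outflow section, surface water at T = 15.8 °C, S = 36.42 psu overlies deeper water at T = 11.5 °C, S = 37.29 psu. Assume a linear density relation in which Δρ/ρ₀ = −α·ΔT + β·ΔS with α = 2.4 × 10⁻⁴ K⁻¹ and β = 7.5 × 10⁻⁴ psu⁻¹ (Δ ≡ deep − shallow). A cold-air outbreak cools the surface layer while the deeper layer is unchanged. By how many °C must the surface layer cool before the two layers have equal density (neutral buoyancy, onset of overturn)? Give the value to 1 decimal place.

7.0 °C

Neutral buoyancy requires Δρ = 0, i.e. −α(T_deep − T_surf′) + β(S_deep − S_surf) = 0.
T_surf′ = T_deep − (β/α)·ΔS = 11.5 − (7.5 × 10⁻⁴/2.4 × 10⁻⁴)·(+0.87) = 8.781 °C.
Cooling required: 15.8 − (8.781) = 7.019 °C.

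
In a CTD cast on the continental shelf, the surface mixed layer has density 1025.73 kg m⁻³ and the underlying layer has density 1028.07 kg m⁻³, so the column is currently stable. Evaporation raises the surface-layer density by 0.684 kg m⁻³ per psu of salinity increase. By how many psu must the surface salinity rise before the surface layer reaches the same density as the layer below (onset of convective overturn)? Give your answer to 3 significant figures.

Density deficit of the surface layer: 1028.07 − 1025.73 = 2.34 kg m⁻³.
Required change = 2.34 / 0.684 = 3.42 psu.

3.42 psu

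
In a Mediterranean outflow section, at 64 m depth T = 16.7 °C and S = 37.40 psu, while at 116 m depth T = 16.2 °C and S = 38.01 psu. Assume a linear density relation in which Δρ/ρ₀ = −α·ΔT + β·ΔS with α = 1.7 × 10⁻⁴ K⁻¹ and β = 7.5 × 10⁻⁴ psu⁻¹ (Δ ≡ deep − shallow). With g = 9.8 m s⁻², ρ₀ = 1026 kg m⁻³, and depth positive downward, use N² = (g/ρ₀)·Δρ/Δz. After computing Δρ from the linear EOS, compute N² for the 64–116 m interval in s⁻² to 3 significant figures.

ΔT = -0.5 K, ΔS = +0.61 psu (deep − shallow).
Δρ/ρ₀ = −αΔT + βΔS = 8.50 × 10⁻⁵ + 4.575 × 10⁻⁴ = 5.425 × 10⁻⁴, so Δρ ≈ 0.5566 kg m⁻³.
N² = (g/ρ₀)·Δρ/Δz = g·(Δρ/ρ₀)/Δz = 9.8 × 5.425 × 10⁻⁴ / 52 = 1.0224 × 10⁻⁴ s⁻² ≈ 1.02 × 10⁻⁴ s⁻².

1.02 × 10⁻⁴ s⁻²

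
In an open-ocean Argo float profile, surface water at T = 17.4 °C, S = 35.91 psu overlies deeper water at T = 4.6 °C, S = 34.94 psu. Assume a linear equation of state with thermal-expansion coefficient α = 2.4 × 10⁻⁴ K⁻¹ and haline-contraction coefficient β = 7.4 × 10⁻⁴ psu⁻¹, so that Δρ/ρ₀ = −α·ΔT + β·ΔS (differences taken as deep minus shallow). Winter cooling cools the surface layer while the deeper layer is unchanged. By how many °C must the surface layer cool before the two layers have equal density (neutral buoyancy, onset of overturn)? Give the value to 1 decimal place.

9.8 °C

Neutral buoyancy requires Δρ = 0, i.e. −α(T_deep − T_surf′) + β(S_deep − S_surf) = 0.
T_surf′ = T_deep − (β/α)·ΔS = 4.6 − (7.4 × 10⁻⁴/2.4 × 10⁻⁴)·(-0.97) = 7.591 °C.
Cooling required: 17.4 − (7.591) = 9.809 °C.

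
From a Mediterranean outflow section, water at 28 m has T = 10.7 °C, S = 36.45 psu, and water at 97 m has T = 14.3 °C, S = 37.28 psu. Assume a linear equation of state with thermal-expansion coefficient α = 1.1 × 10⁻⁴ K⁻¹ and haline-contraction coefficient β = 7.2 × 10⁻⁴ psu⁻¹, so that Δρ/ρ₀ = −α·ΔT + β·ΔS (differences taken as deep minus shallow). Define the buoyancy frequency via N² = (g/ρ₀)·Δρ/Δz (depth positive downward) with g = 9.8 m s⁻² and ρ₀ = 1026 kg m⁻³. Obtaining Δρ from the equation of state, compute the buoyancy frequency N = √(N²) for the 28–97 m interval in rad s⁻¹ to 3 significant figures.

5.35 × 10⁻³ rad s⁻¹

ΔT = +3.6 K, ΔS = +0.83 psu (deep − shallow).
Δρ/ρ₀ = −αΔT + βΔS = -3.96 × 10⁻⁴ + 5.976 × 10⁻⁴ = 2.016 × 10⁻⁴, so Δρ ≈ 0.2068 kg m⁻³.
N² = (g/ρ₀)·Δρ/Δz = g·(Δρ/ρ₀)/Δz = 9.8 × 2.016 × 10⁻⁴ / 69 = 2.8633 × 10⁻⁵ s⁻².
N = √(2.8633 × 10⁻⁵) = 5.3510 × 10⁻³ rad s⁻¹ ≈ 5.35 × 10⁻³ rad s⁻¹.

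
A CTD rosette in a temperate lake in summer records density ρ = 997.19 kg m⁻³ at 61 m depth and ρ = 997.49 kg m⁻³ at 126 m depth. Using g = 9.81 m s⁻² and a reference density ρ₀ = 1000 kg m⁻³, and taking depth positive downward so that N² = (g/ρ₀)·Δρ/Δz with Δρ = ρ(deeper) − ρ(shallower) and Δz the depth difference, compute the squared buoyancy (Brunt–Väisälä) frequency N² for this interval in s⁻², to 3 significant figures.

4.53 × 10⁻⁵ s⁻²

Δρ = 997.49 − 997.19 = 0.30 kg m⁻³ over Δz = 126 − 61 = 65 m.
N² = (9.81/1000) × (0.30/65) = 4.5277 × 10⁻⁵ s⁻² ≈ 4.53 × 10⁻⁵ s⁻².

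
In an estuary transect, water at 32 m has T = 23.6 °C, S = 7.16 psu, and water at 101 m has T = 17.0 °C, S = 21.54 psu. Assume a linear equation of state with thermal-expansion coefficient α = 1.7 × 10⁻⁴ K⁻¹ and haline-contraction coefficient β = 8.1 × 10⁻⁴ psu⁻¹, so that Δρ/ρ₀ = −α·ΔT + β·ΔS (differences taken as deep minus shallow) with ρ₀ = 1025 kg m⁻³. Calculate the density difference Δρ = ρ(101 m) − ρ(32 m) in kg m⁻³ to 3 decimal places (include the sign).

ΔT = -6.6 K, ΔS = +14.38 psu (deep − shallow).
Δρ/ρ₀ = −(1.7 × 10⁻⁴)(-6.6) + (8.1 × 10⁻⁴)(+14.38) = 0.0127698.
Δρ = 1025 × (0.0127698) = +13.089 kg m⁻³.
Positive Δρ: denser below, stable.

+13.089 kg m⁻³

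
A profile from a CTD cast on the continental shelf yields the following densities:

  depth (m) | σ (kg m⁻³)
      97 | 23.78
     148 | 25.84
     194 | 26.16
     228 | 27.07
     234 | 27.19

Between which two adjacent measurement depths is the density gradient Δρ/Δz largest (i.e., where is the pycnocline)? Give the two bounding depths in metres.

Compute the density gradient over each adjacent pair:
  97–148 m: Δρ/Δz = 2.06/51 = 0.040 kg m⁻⁴
  148–194 m: Δρ/Δz = 0.32/46 = 7.0 × 10⁻³ kg m⁻⁴
  194–228 m: Δρ/Δz = 0.91/34 = 0.027 kg m⁻⁴
  228–234 m: Δρ/Δz = 0.12/6 = 0.020 kg m⁻⁴
The largest gradient is in the 97–148 m interval — the pycnocline.

97–148 m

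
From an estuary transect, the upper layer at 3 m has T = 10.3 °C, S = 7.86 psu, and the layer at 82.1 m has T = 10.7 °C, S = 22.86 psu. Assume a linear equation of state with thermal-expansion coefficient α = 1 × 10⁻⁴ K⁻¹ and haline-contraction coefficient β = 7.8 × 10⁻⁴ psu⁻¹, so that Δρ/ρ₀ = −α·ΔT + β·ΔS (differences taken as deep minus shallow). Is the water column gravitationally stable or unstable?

stable

ΔT = 10.7 − 10.3 = +0.4 K and ΔS = 22.86 − 7.86 = +15.00 psu (deep − shallow).
−αΔT = -4.00 × 10⁻⁵; βΔS = 0.0117; sum Δρ/ρ₀ = 0.01166.
Δρ/ρ₀ > 0, so Δρ > 0: deeper water is denser → statically stable.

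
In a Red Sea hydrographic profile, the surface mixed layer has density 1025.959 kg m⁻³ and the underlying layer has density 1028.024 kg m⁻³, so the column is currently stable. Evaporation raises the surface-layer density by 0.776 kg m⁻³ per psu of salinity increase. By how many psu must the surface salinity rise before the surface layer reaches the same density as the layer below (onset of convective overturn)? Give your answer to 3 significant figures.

Density deficit of the surface layer: 1028.024 − 1025.959 = 2.065 kg m⁻³.
Required change = 2.065 / 0.776 = 2.66 psu.

2.66 psu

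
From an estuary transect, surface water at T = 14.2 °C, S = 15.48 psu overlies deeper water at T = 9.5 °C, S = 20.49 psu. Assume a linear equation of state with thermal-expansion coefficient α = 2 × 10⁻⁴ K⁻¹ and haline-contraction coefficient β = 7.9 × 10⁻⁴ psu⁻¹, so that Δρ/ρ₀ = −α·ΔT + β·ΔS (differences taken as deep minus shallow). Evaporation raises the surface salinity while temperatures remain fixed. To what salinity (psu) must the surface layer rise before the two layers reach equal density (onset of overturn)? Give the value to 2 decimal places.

21.68 psu

Neutral buoyancy requires −α(T_deep − T_surf) + β(S_deep − S_surf′) = 0.
S_surf′ = S_deep − (α/β)·ΔT = 20.49 − (2 × 10⁻⁴/7.9 × 10⁻⁴)·(-4.7) = 21.6799 psu.
Increase required: 21.6799 − 15.48 = 6.1999 psu.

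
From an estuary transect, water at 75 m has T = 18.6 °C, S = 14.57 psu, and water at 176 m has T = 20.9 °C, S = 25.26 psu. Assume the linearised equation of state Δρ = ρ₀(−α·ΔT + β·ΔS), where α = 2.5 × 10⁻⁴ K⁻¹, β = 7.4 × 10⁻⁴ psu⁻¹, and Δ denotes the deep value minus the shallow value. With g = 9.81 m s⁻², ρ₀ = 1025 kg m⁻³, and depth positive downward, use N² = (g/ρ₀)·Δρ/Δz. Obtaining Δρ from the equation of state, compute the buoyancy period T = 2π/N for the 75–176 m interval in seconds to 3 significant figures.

235 s

ΔT = +2.3 K, ΔS = +10.69 psu (deep − shallow).
Δρ/ρ₀ = −αΔT + βΔS = -5.75 × 10⁻⁴ + 7.9106 × 10⁻³ = 7.3356 × 10⁻³, so Δρ ≈ 7.519 kg m⁻³.
N² = (g/ρ₀)·Δρ/Δz = g·(Δρ/ρ₀)/Δz = 9.81 × 7.3356 × 10⁻³ / 101 = 7.1250 × 10⁻⁴ s⁻².
N = √(7.1250 × 10⁻⁴) = 0.026693 rad s⁻¹ → T = 2π/N = 235.39 s ≈ 235 s.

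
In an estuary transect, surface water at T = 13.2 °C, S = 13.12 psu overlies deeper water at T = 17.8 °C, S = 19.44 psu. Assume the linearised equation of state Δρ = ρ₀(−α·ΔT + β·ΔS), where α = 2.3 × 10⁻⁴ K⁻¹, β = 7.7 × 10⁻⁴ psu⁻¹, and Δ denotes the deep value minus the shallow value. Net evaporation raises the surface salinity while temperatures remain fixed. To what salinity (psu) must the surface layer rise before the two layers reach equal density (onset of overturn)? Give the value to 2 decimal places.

18.07 psu

Neutral buoyancy requires −α(T_deep − T_surf) + β(S_deep − S_surf′) = 0.
S_surf′ = S_deep − (α/β)·ΔT = 19.44 − (2.3 × 10⁻⁴/7.7 × 10⁻⁴)·(+4.6) = 18.0660 psu.
Increase required: 18.0660 − 13.12 = 4.9460 psu.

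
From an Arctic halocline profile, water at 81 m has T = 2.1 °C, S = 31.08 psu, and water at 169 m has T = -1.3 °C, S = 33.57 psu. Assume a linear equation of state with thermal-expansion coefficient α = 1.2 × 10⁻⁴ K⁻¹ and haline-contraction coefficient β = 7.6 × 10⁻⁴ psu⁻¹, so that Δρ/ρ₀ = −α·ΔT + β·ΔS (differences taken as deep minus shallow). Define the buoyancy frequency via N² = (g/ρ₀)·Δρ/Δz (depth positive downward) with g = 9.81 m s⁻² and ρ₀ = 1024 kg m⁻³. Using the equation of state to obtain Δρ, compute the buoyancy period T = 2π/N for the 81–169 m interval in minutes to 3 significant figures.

6.54 min

ΔT = -3.4 K, ΔS = +2.49 psu (deep − shallow).
Δρ/ρ₀ = −αΔT + βΔS = 4.08 × 10⁻⁴ + 1.8924 × 10⁻³ = 2.3004 × 10⁻³, so Δρ ≈ 2.356 kg m⁻³.
N² = (g/ρ₀)·Δρ/Δz = g·(Δρ/ρ₀)/Δz = 9.81 × 2.3004 × 10⁻³ / 88 = 2.5644 × 10⁻⁴ s⁻².
N = √(2.5644 × 10⁻⁴) = 0.016014 rad s⁻¹ → T = 2π/N = 392.36 s = 6.5393 min ≈ 6.54 min.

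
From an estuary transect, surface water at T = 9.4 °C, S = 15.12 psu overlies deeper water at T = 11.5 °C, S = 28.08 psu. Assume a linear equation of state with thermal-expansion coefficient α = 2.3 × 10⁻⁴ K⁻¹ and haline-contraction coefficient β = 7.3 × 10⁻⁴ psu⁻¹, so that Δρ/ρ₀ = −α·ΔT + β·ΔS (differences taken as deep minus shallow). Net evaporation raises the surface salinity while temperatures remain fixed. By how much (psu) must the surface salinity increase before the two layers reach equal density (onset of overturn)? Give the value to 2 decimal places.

12.30 psu

Neutral buoyancy requires −α(T_deep − T_surf) + β(S_deep − S_surf′) = 0.
S_surf′ = S_deep − (α/β)·ΔT = 28.08 − (2.3 × 10⁻⁴/7.3 × 10⁻⁴)·(+2.1) = 27.4184 psu.
Increase required: 27.4184 − 15.12 = 12.2984 psu.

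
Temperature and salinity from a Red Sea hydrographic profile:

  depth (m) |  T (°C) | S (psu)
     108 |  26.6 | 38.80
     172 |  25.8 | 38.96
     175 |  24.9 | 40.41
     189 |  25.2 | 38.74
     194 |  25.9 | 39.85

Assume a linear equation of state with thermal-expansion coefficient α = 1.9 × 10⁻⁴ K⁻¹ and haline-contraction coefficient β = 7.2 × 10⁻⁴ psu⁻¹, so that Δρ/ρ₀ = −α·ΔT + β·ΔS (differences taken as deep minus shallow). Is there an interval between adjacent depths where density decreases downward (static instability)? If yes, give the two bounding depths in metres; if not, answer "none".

175–189 m

Evaluate Δρ/ρ₀ = −αΔT + βΔS across each adjacent pair:
  108–172 m: −αΔT+βΔS = −(1.9 × 10⁻⁴)(-0.8)+(7.2 × 10⁻⁴)(+0.16) = 2.7 × 10⁻⁴ → stable
  172–175 m: −αΔT+βΔS = −(1.9 × 10⁻⁴)(-0.9)+(7.2 × 10⁻⁴)(+1.45) = 1.2 × 10⁻³ → stable
  175–189 m: −αΔT+βΔS = −(1.9 × 10⁻⁴)(+0.3)+(7.2 × 10⁻⁴)(-1.67) = -1.3 × 10⁻³ → UNSTABLE
  189–194 m: −αΔT+βΔS = −(1.9 × 10⁻⁴)(+0.7)+(7.2 × 10⁻⁴)(+1.11) = 6.7 × 10⁻⁴ → stable
The 175–189 m interval has Δρ < 0: lighter water underlies denser water.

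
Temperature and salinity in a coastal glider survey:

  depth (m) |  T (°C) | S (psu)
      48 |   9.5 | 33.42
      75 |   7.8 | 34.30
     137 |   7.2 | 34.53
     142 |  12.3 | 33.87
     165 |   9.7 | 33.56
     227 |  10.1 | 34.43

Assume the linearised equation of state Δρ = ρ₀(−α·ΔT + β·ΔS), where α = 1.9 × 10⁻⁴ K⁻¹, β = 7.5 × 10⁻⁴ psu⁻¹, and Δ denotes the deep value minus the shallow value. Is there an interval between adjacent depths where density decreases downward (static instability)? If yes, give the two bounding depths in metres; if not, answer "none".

Evaluate Δρ/ρ₀ = −αΔT + βΔS across each adjacent pair:
  48–75 m: −αΔT+βΔS = −(1.9 × 10⁻⁴)(-1.7)+(7.5 × 10⁻⁴)(+0.88) = 9.8 × 10⁻⁴ → stable
  75–137 m: −αΔT+βΔS = −(1.9 × 10⁻⁴)(-0.6)+(7.5 × 10⁻⁴)(+0.23) = 2.9 × 10⁻⁴ → stable
  137–142 m: −αΔT+βΔS = −(1.9 × 10⁻⁴)(+5.1)+(7.5 × 10⁻⁴)(-0.66) = -1.5 × 10⁻³ → UNSTABLE
  142–165 m: −αΔT+βΔS = −(1.9 × 10⁻⁴)(-2.6)+(7.5 × 10⁻⁴)(-0.31) = 2.6 × 10⁻⁴ → stable
  165–227 m: −αΔT+βΔS = −(1.9 × 10⁻⁴)(+0.4)+(7.5 × 10⁻⁴)(+0.87) = 5.8 × 10⁻⁴ → stable
The 137–142 m interval has Δρ < 0: lighter water underlies denser water.

137–142 m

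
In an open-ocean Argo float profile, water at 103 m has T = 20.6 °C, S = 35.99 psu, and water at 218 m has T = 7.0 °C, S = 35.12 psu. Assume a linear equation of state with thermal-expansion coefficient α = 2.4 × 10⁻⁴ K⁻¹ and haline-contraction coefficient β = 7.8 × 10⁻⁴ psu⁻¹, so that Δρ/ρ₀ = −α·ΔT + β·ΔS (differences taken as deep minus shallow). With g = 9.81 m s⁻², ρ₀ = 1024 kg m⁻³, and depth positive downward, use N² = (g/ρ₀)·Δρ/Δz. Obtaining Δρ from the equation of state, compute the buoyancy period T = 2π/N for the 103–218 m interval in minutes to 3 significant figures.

7.05 min

ΔT = -13.6 K, ΔS = -0.87 psu (deep − shallow).
Δρ/ρ₀ = −αΔT + βΔS = 3.264 × 10⁻³ − 6.786 × 10⁻⁴ = 2.5854 × 10⁻³, so Δρ ≈ 2.647 kg m⁻³.
N² = (g/ρ₀)·Δρ/Δz = g·(Δρ/ρ₀)/Δz = 9.81 × 2.5854 × 10⁻³ / 115 = 2.2055 × 10⁻⁴ s⁻².
N = √(2.2055 × 10⁻⁴) = 0.014851 rad s⁻¹ → T = 2π/N = 423.08 s = 7.0513 min ≈ 7.05 min.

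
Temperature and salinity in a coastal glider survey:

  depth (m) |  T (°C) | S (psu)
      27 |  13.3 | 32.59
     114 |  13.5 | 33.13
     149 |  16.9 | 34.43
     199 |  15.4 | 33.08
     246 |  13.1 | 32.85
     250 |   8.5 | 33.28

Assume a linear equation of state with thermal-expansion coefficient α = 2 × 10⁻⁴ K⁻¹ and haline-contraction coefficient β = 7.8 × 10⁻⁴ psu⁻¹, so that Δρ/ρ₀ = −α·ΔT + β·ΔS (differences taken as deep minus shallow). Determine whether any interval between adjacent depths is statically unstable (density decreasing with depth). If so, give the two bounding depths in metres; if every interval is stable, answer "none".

Evaluate Δρ/ρ₀ = −αΔT + βΔS across each adjacent pair:
  27–114 m: −αΔT+βΔS = −(2 × 10⁻⁴)(+0.2)+(7.8 × 10⁻⁴)(+0.54) = 3.8 × 10⁻⁴ → stable
  114–149 m: −αΔT+βΔS = −(2 × 10⁻⁴)(+3.4)+(7.8 × 10⁻⁴)(+1.30) = 3.3 × 10⁻⁴ → stable
  149–199 m: −αΔT+βΔS = −(2 × 10⁻⁴)(-1.5)+(7.8 × 10⁻⁴)(-1.35) = -7.5 × 10⁻⁴ → UNSTABLE
  199–246 m: −αΔT+βΔS = −(2 × 10⁻⁴)(-2.3)+(7.8 × 10⁻⁴)(-0.23) = 2.8 × 10⁻⁴ → stable
  246–250 m: −αΔT+βΔS = −(2 × 10⁻⁴)(-4.6)+(7.8 × 10⁻⁴)(+0.43) = 1.3 × 10⁻³ → stable
The 149–199 m interval has Δρ < 0: lighter water underlies denser water.

149–199 m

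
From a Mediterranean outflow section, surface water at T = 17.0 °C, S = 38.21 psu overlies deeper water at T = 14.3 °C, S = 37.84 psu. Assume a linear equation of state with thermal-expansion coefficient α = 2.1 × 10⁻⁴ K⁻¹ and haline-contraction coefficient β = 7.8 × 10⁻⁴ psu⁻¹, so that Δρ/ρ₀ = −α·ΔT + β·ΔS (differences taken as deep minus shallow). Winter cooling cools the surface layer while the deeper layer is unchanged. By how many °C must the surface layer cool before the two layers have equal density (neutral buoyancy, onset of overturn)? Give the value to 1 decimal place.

Neutral buoyancy requires Δρ = 0, i.e. −α(T_deep − T_surf′) + β(S_deep − S_surf) = 0.
T_surf′ = T_deep − (β/α)·ΔS = 14.3 − (7.8 × 10⁻⁴/2.1 × 10⁻⁴)·(-0.37) = 15.674 °C.
Cooling required: 17.0 − (15.674) = 1.326 °C.

1.3 °C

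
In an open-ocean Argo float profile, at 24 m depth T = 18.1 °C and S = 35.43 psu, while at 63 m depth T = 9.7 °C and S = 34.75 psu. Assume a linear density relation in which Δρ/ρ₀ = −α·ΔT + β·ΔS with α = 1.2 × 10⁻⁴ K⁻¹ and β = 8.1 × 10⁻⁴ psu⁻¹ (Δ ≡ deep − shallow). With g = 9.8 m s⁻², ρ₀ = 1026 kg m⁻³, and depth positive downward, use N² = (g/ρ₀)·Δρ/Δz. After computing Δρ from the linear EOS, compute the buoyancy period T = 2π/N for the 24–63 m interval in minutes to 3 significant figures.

9.77 min

ΔT = -8.4 K, ΔS = -0.68 psu (deep − shallow).
Δρ/ρ₀ = −αΔT + βΔS = 1.008 × 10⁻³ − 5.508 × 10⁻⁴ = 4.572 × 10⁻⁴, so Δρ ≈ 0.4691 kg m⁻³.
N² = (g/ρ₀)·Δρ/Δz = g·(Δρ/ρ₀)/Δz = 9.8 × 4.572 × 10⁻⁴ / 39 = 1.1489 × 10⁻⁴ s⁻².
N = √(1.1489 × 10⁻⁴) = 0.010719 rad s⁻¹ → T = 2π/N = 586.17 s = 9.7695 min ≈ 9.77 min.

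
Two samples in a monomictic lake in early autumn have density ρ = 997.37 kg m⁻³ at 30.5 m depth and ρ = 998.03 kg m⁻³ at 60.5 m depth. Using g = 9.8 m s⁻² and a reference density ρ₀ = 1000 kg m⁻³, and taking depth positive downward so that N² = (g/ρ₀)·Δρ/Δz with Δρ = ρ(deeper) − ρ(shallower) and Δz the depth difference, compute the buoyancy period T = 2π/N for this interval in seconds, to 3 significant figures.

428 s

Δρ = 998.03 − 997.37 = 0.66 kg m⁻³ over Δz = 60.5 − 30.5 = 30 m.
N² = (9.8/1000) × (0.66/30) = 2.1560 × 10⁻⁴ s⁻².
N = √(2.1560 × 10⁻⁴) = 0.014683 rad s⁻¹, so T = 2π/N = 427.92 s ≈ 428 s.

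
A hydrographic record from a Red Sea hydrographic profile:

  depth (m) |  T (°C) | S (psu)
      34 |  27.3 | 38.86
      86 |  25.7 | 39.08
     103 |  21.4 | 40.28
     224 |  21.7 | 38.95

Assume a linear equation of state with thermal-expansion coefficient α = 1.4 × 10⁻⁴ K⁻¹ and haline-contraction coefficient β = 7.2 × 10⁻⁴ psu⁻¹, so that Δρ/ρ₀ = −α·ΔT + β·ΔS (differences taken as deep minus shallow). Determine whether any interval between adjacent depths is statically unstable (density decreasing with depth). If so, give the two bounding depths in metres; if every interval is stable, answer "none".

Evaluate Δρ/ρ₀ = −αΔT + βΔS across each adjacent pair:
  34–86 m: −αΔT+βΔS = −(1.4 × 10⁻⁴)(-1.6)+(7.2 × 10⁻⁴)(+0.22) = 3.8 × 10⁻⁴ → stable
  86–103 m: −αΔT+βΔS = −(1.4 × 10⁻⁴)(-4.3)+(7.2 × 10⁻⁴)(+1.20) = 1.5 × 10⁻³ → stable
  103–224 m: −αΔT+βΔS = −(1.4 × 10⁻⁴)(+0.3)+(7.2 × 10⁻⁴)(-1.33) = -1.0 × 10⁻³ → UNSTABLE
The 103–224 m interval has Δρ < 0: lighter water underlies denser water.

103–224 m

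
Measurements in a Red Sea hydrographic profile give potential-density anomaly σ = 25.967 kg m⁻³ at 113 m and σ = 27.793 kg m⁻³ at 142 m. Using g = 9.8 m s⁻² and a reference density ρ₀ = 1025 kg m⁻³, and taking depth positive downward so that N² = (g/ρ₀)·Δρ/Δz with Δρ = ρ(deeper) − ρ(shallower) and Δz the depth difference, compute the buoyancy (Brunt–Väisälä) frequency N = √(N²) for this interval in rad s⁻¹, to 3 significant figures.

0.0245 rad s⁻¹

Δρ = 1027.793 − 1025.967 = 1.826 kg m⁻³ over Δz = 142 − 113 = 29 m.
N² = (9.8/1025) × (1.826/29) = 6.0201 × 10⁻⁴ s⁻².
N = √(6.0201 × 10⁻⁴) = 0.024536 rad s⁻¹ ≈ 0.0245 rad s⁻¹.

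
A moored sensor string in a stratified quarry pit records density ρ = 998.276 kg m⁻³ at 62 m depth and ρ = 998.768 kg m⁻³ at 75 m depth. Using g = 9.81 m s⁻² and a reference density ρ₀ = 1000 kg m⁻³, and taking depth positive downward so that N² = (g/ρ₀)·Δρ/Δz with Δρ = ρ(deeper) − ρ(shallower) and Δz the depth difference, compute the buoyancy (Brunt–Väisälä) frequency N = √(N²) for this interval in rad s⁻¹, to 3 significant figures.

Δρ = 998.768 − 998.276 = 0.492 kg m⁻³ over Δz = 75 − 62 = 13 m.
N² = (9.81/1000) × (0.492/13) = 3.7127 × 10⁻⁴ s⁻².
N = √(3.7127 × 10⁻⁴) = 0.019268 rad s⁻¹ ≈ 0.0193 rad s⁻¹.

0.0193 rad s⁻¹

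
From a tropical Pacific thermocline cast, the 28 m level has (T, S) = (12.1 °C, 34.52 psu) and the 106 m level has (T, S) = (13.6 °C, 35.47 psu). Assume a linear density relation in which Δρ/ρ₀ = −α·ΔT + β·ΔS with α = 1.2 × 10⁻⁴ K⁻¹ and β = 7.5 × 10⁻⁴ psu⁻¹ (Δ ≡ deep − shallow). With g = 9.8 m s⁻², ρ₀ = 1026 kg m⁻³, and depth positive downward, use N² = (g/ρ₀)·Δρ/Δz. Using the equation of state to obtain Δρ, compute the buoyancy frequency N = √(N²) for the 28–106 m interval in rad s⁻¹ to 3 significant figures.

8.18 × 10⁻³ rad s⁻¹

ΔT = +1.5 K, ΔS = +0.95 psu (deep − shallow).
Δρ/ρ₀ = −αΔT + βΔS = -1.80 × 10⁻⁴ + 7.125 × 10⁻⁴ = 5.325 × 10⁻⁴, so Δρ ≈ 0.5463 kg m⁻³.
N² = (g/ρ₀)·Δρ/Δz = g·(Δρ/ρ₀)/Δz = 9.8 × 5.325 × 10⁻⁴ / 78 = 6.6904 × 10⁻⁵ s⁻².
N = √(6.6904 × 10⁻⁵) = 8.1795 × 10⁻³ rad s⁻¹ ≈ 8.18 × 10⁻³ rad s⁻¹.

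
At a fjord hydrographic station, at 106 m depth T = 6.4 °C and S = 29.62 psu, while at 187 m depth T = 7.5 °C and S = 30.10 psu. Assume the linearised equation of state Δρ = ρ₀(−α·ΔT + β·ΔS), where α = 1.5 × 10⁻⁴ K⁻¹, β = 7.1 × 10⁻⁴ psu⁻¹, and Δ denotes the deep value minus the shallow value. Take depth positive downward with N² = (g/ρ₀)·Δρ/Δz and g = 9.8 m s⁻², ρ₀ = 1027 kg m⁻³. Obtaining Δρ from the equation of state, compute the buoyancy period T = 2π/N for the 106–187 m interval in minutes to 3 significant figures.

22.7 min

ΔT = +1.1 K, ΔS = +0.48 psu (deep − shallow).
Δρ/ρ₀ = −αΔT + βΔS = -1.65 × 10⁻⁴ + 3.408 × 10⁻⁴ = 1.758 × 10⁻⁴, so Δρ ≈ 0.1805 kg m⁻³.
N² = (g/ρ₀)·Δρ/Δz = g·(Δρ/ρ₀)/Δz = 9.8 × 1.758 × 10⁻⁴ / 81 = 2.1270 × 10⁻⁵ s⁻².
N = √(2.1270 × 10⁻⁵) = 4.6119 × 10⁻³ rad s⁻¹ → T = 2π/N = 1.3624 × 10³ s = 22.707 min ≈ 22.7 min.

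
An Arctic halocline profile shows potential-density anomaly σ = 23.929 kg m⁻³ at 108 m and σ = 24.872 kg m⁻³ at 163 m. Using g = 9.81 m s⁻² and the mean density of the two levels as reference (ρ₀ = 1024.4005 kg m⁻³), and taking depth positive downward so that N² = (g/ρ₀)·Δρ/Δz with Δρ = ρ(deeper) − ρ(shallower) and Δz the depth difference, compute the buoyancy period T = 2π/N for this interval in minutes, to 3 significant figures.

Δρ = 1024.872 − 1023.929 = 0.943 kg m⁻³ over Δz = 163 − 108 = 55 m.
N² = (9.81/1024.4005) × (0.943/55) = 1.6419 × 10⁻⁴ s⁻².
N = √(1.6419 × 10⁻⁴) = 0.012814 rad s⁻¹, so T = 2π/N = 490.34 s = 8.1723 min ≈ 8.17 min.

8.17 min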